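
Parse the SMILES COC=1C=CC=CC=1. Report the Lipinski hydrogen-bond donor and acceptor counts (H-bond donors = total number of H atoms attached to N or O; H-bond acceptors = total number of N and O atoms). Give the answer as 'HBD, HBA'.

Donors: find every N or O and count the H atoms it carries.
  atom 2 (O): bond orders sum to 2 → 0 H
Lipinski HBD = 0.
Acceptors: N atoms = 0, O atoms = 1 → HBA = 1.

0, 1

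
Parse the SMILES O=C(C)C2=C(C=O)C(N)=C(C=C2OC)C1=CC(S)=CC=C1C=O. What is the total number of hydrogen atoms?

Walk through each heavy atom and fill implicit hydrogens from standard valence (C 4, N 3, O 2, S 2, halogen 1):
  atom 1: O, bond orders sum to 2 (valence 2) → 0 H
  atom 2: C, bond orders sum to 4 (valence 4) → 0 H
  atom 3: C, bond orders sum to 1 (valence 4) → 3 H
  atom 4: C, bond orders sum to 4 (valence 4) → 0 H
  atom 5: C, bond orders sum to 4 (valence 4) → 0 H
  atom 6: C, bond orders sum to 3 (valence 4) → 1 H
  atom 7: O, bond orders sum to 2 (valence 2) → 0 H
  atom 8: C, bond orders sum to 4 (valence 4) → 0 H
  atom 9: N, bond orders sum to 1 (valence 3) → 2 H
  atom 10: C, bond orders sum to 4 (valence 4) → 0 H
  atom 11: C, bond orders sum to 3 (valence 4) → 1 H
  atom 12: C, bond orders sum to 4 (valence 4) → 0 H
  atom 13: O, bond orders sum to 2 (valence 2) → 0 H
  atom 14: C, bond orders sum to 1 (valence 4) → 3 H
  atom 15: C, bond orders sum to 4 (valence 4) → 0 H
  atom 16: C, bond orders sum to 3 (valence 4) → 1 H
  atom 17: C, bond orders sum to 4 (valence 4) → 0 H
  atom 18: S, bond orders sum to 1 (valence 2) → 1 H
  atom 19: C, bond orders sum to 3 (valence 4) → 1 H
  atom 20: C, bond orders sum to 3 (valence 4) → 1 H
  atom 21: C, bond orders sum to 4 (valence 4) → 0 H
  atom 22: C, bond orders sum to 3 (valence 4) → 1 H
  atom 23: O, bond orders sum to 2 (valence 2) → 0 H
Total hydrogens: 15.

15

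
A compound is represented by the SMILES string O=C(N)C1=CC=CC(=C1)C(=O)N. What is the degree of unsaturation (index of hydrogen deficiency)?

6

Degree of unsaturation = (number of rings) + (number of π bonds).
Ring closures in the SMILES: 1.
π bonds: 5 double bonds (each 1 DoU) → 5 DoU from unsaturation.
Total DoU = 1 + 5 = 6.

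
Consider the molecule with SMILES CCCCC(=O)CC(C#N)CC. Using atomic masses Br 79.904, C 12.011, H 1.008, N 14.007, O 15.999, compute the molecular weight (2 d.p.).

167.25 g/mol

First, the molecular formula is C10H17NO (counting implicit H from valence).
  C: 10 × 12.011 = 120.110
  H: 17 × 1.008 = 17.136
  N: 1 × 14.007 = 14.007
  O: 1 × 15.999 = 15.999
Sum: 10×12.011 + 17×1.008 + 1×14.007 + 1×15.999 = 167.252 → 167.25 g/mol.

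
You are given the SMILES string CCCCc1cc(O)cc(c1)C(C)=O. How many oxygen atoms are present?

Scan the SMILES for O atoms (remember two-letter symbols like Cl and Br are single atoms).
Oxygen count: 2.

2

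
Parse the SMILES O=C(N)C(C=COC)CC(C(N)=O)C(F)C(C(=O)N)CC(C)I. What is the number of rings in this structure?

In SMILES, each pair of matching ring-closure digits denotes one ring-closing bond; the number of such bonds equals the number of independent rings.
Ring-closure bonds here: 0.

0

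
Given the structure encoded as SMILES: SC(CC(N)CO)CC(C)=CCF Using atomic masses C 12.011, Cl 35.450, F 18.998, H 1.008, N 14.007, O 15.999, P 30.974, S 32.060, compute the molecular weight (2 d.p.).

First, the molecular formula is C9H18FNOS (counting implicit H from valence).
  C: 9 × 12.011 = 108.099
  F: 1 × 18.998 = 18.998
  H: 18 × 1.008 = 18.144
  N: 1 × 14.007 = 14.007
  O: 1 × 15.999 = 15.999
  S: 1 × 32.060 = 32.060
Sum: 9×12.011 + 1×18.998 + 18×1.008 + 1×14.007 + 1×15.999 + 1×32.060 = 207.307 → 207.31 g/mol.

207.31 g/mol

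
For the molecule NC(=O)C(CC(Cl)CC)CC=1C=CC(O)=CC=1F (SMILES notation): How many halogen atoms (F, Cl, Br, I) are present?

2

Halogen atoms appear at heavy-atom positions 7, 18 (1×Cl, 1×F).
Other groups present: 1 amide, 1 hydroxyl.
Halogen count: 2.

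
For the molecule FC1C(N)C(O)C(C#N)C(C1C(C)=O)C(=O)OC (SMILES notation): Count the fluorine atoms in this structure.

1

Scan the SMILES for F atoms (remember two-letter symbols like Cl and Br are single atoms).
Fluorine count: 1.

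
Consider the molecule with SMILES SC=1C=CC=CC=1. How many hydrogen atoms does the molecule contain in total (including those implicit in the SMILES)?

Walk through each heavy atom and fill implicit hydrogens from standard valence (C 4, N 3, O 2, S 2, halogen 1):
  atom 1: S, bond orders sum to 1 (valence 2) → 1 H
  atom 2: C, bond orders sum to 4 (valence 4) → 0 H
  atom 3: C, bond orders sum to 3 (valence 4) → 1 H
  atom 4: C, bond orders sum to 3 (valence 4) → 1 H
  atom 5: C, bond orders sum to 3 (valence 4) → 1 H
  atom 6: C, bond orders sum to 3 (valence 4) → 1 H
  atom 7: C, bond orders sum to 3 (valence 4) → 1 H
Total hydrogens: 6.

6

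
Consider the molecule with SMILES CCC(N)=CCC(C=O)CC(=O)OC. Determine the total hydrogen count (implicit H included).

Walk through each heavy atom and fill implicit hydrogens from standard valence (C 4, N 3, O 2, S 2, halogen 1):
  atom 1: C, bond orders sum to 1 (valence 4) → 3 H
  atom 2: C, bond orders sum to 2 (valence 4) → 2 H
  atom 3: C, bond orders sum to 4 (valence 4) → 0 H
  atom 4: N, bond orders sum to 1 (valence 3) → 2 H
  atom 5: C, bond orders sum to 3 (valence 4) → 1 H
  atom 6: C, bond orders sum to 2 (valence 4) → 2 H
  atom 7: C, bond orders sum to 3 (valence 4) → 1 H
  atom 8: C, bond orders sum to 3 (valence 4) → 1 H
  atom 9: O, bond orders sum to 2 (valence 2) → 0 H
  atom 10: C, bond orders sum to 2 (valence 4) → 2 H
  atom 11: C, bond orders sum to 4 (valence 4) → 0 H
  atom 12: O, bond orders sum to 2 (valence 2) → 0 H
  atom 13: O, bond orders sum to 2 (valence 2) → 0 H
  atom 14: C, bond orders sum to 1 (valence 4) → 3 H
Total hydrogens: 17.

17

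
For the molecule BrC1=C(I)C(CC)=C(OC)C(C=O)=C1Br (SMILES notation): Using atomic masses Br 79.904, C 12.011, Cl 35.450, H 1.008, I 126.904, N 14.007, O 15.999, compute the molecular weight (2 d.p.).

447.89 g/mol

First, the molecular formula is C10H9Br2IO2 (counting implicit H from valence).
  Br: 2 × 79.904 = 159.808
  C: 10 × 12.011 = 120.110
  H: 9 × 1.008 = 9.072
  I: 1 × 126.904 = 126.904
  O: 2 × 15.999 = 31.998
Sum: 2×79.904 + 10×12.011 + 9×1.008 + 1×126.904 + 2×15.999 = 447.892 → 447.89 g/mol.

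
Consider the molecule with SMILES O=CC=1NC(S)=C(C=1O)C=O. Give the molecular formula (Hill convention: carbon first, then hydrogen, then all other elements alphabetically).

Walk through each heavy atom and fill implicit hydrogens from standard valence (C 4, N 3, O 2, S 2, halogen 1):
  atom 1: O, bond orders sum to 2 (valence 2) → 0 H
  atom 2: C, bond orders sum to 3 (valence 4) → 1 H
  atom 3: C, bond orders sum to 4 (valence 4) → 0 H
  atom 4: N, bond orders sum to 2 (valence 3) → 1 H
  atom 5: C, bond orders sum to 4 (valence 4) → 0 H
  atom 6: S, bond orders sum to 1 (valence 2) → 1 H
  atom 7: C, bond orders sum to 4 (valence 4) → 0 H
  atom 8: C, bond orders sum to 4 (valence 4) → 0 H
  atom 9: O, bond orders sum to 1 (valence 2) → 1 H
  atom 10: C, bond orders sum to 3 (valence 4) → 1 H
  atom 11: O, bond orders sum to 2 (valence 2) → 0 H
Totals → C:6, H:5, N:1, O:3, S:1.
In Hill order: C6H5NO3S.

C6H5NO3S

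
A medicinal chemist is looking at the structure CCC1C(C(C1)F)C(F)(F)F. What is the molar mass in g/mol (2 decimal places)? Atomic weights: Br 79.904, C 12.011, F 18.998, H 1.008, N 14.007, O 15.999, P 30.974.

First, the molecular formula is C7H10F4 (counting implicit H from valence).
  C: 7 × 12.011 = 84.077
  F: 4 × 18.998 = 75.992
  H: 10 × 1.008 = 10.080
Sum: 7×12.011 + 4×18.998 + 10×1.008 = 170.149 → 170.15 g/mol.

170.15 g/mol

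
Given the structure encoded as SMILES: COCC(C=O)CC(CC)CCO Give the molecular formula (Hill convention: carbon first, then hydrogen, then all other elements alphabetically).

Walk through each heavy atom and fill implicit hydrogens from standard valence (C 4, N 3, O 2, S 2, halogen 1):
  atom 1: C, bond orders sum to 1 (valence 4) → 3 H
  atom 2: O, bond orders sum to 2 (valence 2) → 0 H
  atom 3: C, bond orders sum to 2 (valence 4) → 2 H
  atom 4: C, bond orders sum to 3 (valence 4) → 1 H
  atom 5: C, bond orders sum to 3 (valence 4) → 1 H
  atom 6: O, bond orders sum to 2 (valence 2) → 0 H
  atom 7: C, bond orders sum to 2 (valence 4) → 2 H
  atom 8: C, bond orders sum to 3 (valence 4) → 1 H
  atom 9: C, bond orders sum to 2 (valence 4) → 2 H
  atom 10: C, bond orders sum to 1 (valence 4) → 3 H
  atom 11: C, bond orders sum to 2 (valence 4) → 2 H
  atom 12: C, bond orders sum to 2 (valence 4) → 2 H
  atom 13: O, bond orders sum to 1 (valence 2) → 1 H
Totals → C:10, H:20, O:3.
In Hill order: C10H20O3.

C10H20O3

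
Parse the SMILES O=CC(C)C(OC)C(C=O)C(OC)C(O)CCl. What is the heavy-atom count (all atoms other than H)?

17

Every atom symbol written in the SMILES (organic subset) is one heavy atom; implicit H are not written.
Heavy atoms by element → C:11, Cl:1, O:5.
Total: 17.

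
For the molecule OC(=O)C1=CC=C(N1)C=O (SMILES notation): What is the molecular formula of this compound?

Walk through each heavy atom and fill implicit hydrogens from standard valence (C 4, N 3, O 2, S 2, halogen 1):
  atom 1: O, bond orders sum to 1 (valence 2) → 1 H
  atom 2: C, bond orders sum to 4 (valence 4) → 0 H
  atom 3: O, bond orders sum to 2 (valence 2) → 0 H
  atom 4: C, bond orders sum to 4 (valence 4) → 0 H
  atom 5: C, bond orders sum to 3 (valence 4) → 1 H
  atom 6: C, bond orders sum to 3 (valence 4) → 1 H
  atom 7: C, bond orders sum to 4 (valence 4) → 0 H
  atom 8: N, bond orders sum to 2 (valence 3) → 1 H
  atom 9: C, bond orders sum to 3 (valence 4) → 1 H
  atom 10: O, bond orders sum to 2 (valence 2) → 0 H
Totals → C:6, H:5, N:1, O:3.

C6H5NO3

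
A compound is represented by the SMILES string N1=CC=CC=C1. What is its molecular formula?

Walk through each heavy atom and fill implicit hydrogens from standard valence (C 4, N 3, O 2, S 2, halogen 1):
  atom 1: N, bond orders sum to 3 (valence 3) → 0 H
  atom 2: C, bond orders sum to 3 (valence 4) → 1 H
  atom 3: C, bond orders sum to 3 (valence 4) → 1 H
  atom 4: C, bond orders sum to 3 (valence 4) → 1 H
  atom 5: C, bond orders sum to 3 (valence 4) → 1 H
  atom 6: C, bond orders sum to 3 (valence 4) → 1 H
Totals → C:5, H:5, N:1.

C5H5N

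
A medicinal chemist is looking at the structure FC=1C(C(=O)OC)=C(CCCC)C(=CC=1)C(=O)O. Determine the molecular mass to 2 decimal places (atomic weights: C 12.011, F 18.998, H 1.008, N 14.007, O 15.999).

254.26 g/mol

First, the molecular formula is C13H15FO4 (counting implicit H from valence).
  C: 13 × 12.011 = 156.143
  F: 1 × 18.998 = 18.998
  H: 15 × 1.008 = 15.120
  O: 4 × 15.999 = 63.996
Sum: 13×12.011 + 1×18.998 + 15×1.008 + 4×15.999 = 254.257 → 254.26 g/mol.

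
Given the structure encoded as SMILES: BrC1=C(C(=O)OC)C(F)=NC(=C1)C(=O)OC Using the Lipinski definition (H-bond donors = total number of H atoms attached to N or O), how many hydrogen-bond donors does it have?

0

Donors: find every N or O and count the H atoms it carries.
  atom 5 (O): bond orders sum to 2 → 0 H
  atom 6 (O): bond orders sum to 2 → 0 H
  atom 10 (N): bond orders sum to 3 → 0 H
  atom 14 (O): bond orders sum to 2 → 0 H
  atom 15 (O): bond orders sum to 2 → 0 H
Lipinski HBD = 0.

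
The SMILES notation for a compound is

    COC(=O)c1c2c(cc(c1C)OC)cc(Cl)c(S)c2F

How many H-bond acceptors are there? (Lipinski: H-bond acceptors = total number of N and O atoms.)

N atoms: 0; O atoms: 3.
Lipinski HBA = 0 + 3 = 3.

3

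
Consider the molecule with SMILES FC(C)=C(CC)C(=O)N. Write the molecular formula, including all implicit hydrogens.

Walk through each heavy atom and fill implicit hydrogens from standard valence (C 4, N 3, O 2, S 2, halogen 1):
  atom 1: F (halogen, monovalent) → 0 H
  atom 2: C, bond orders sum to 4 (valence 4) → 0 H
  atom 3: C, bond orders sum to 1 (valence 4) → 3 H
  atom 4: C, bond orders sum to 4 (valence 4) → 0 H
  atom 5: C, bond orders sum to 2 (valence 4) → 2 H
  atom 6: C, bond orders sum to 1 (valence 4) → 3 H
  atom 7: C, bond orders sum to 4 (valence 4) → 0 H
  atom 8: O, bond orders sum to 2 (valence 2) → 0 H
  atom 9: N, bond orders sum to 1 (valence 3) → 2 H
Totals → C:6, H:10, F:1, N:1, O:1.

C6H10FNO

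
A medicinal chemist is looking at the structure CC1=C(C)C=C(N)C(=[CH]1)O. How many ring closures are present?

1

In SMILES, each pair of matching ring-closure digits denotes one ring-closing bond; the number of such bonds equals the number of independent rings.
Ring-closure bonds here: 1.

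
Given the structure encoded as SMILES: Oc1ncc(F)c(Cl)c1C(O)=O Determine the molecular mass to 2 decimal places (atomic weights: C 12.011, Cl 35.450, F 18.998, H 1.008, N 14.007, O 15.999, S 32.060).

First, the molecular formula is C6H3ClFNO3 (counting implicit H from valence).
  C: 6 × 12.011 = 72.066
  Cl: 1 × 35.450 = 35.450
  F: 1 × 18.998 = 18.998
  H: 3 × 1.008 = 3.024
  N: 1 × 14.007 = 14.007
  O: 3 × 15.999 = 47.997
Sum: 6×12.011 + 1×35.450 + 1×18.998 + 3×1.008 + 1×14.007 + 3×15.999 = 191.542 → 191.54 g/mol.

191.54 g/mol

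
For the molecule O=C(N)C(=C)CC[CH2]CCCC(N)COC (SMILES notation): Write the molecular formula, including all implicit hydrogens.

C12H24N2O2

Walk through each heavy atom and fill implicit hydrogens from standard valence (C 4, N 3, O 2, S 2, halogen 1):
  atom 1: O, bond orders sum to 2 (valence 2) → 0 H
  atom 2: C, bond orders sum to 4 (valence 4) → 0 H
  atom 3: N, bond orders sum to 1 (valence 3) → 2 H
  atom 4: C, bond orders sum to 4 (valence 4) → 0 H
  atom 5: C, bond orders sum to 2 (valence 4) → 2 H
  atom 6: C, bond orders sum to 2 (valence 4) → 2 H
  atom 7: C, bond orders sum to 2 (valence 4) → 2 H
  atom 8: C with explicit H count 2
  atom 9: C, bond orders sum to 2 (valence 4) → 2 H
  atom 10: C, bond orders sum to 2 (valence 4) → 2 H
  atom 11: C, bond orders sum to 2 (valence 4) → 2 H
  atom 12: C, bond orders sum to 3 (valence 4) → 1 H
  atom 13: N, bond orders sum to 1 (valence 3) → 2 H
  atom 14: C, bond orders sum to 2 (valence 4) → 2 H
  atom 15: O, bond orders sum to 2 (valence 2) → 0 H
  atom 16: C, bond orders sum to 1 (valence 4) → 3 H
Totals → C:12, H:24, N:2, O:2.
In Hill order: C12H24N2O2.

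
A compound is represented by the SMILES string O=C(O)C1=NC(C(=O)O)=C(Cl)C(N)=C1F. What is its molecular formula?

Walk through each heavy atom and fill implicit hydrogens from standard valence (C 4, N 3, O 2, S 2, halogen 1):
  atom 1: O, bond orders sum to 2 (valence 2) → 0 H
  atom 2: C, bond orders sum to 4 (valence 4) → 0 H
  atom 3: O, bond orders sum to 1 (valence 2) → 1 H
  atom 4: C, bond orders sum to 4 (valence 4) → 0 H
  atom 5: N, bond orders sum to 3 (valence 3) → 0 H
  atom 6: C, bond orders sum to 4 (valence 4) → 0 H
  atom 7: C, bond orders sum to 4 (valence 4) → 0 H
  atom 8: O, bond orders sum to 2 (valence 2) → 0 H
  atom 9: O, bond orders sum to 1 (valence 2) → 1 H
  atom 10: C, bond orders sum to 4 (valence 4) → 0 H
  atom 11: Cl (halogen, monovalent) → 0 H
  atom 12: C, bond orders sum to 4 (valence 4) → 0 H
  atom 13: N, bond orders sum to 1 (valence 3) → 2 H
  atom 14: C, bond orders sum to 4 (valence 4) → 0 H
  atom 15: F (halogen, monovalent) → 0 H
Totals → C:7, H:4, Cl:1, F:1, N:2, O:4.
In Hill order: C7H4ClFN2O4.

C7H4ClFN2O4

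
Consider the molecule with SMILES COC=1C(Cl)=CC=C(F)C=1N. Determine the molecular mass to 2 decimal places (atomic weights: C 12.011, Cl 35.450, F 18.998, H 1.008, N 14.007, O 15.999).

First, the molecular formula is C7H7ClFNO (counting implicit H from valence).
  C: 7 × 12.011 = 84.077
  Cl: 1 × 35.450 = 35.450
  F: 1 × 18.998 = 18.998
  H: 7 × 1.008 = 7.056
  N: 1 × 14.007 = 14.007
  O: 1 × 15.999 = 15.999
Sum: 7×12.011 + 1×35.450 + 1×18.998 + 7×1.008 + 1×14.007 + 1×15.999 = 175.587 → 175.59 g/mol.

175.59 g/mol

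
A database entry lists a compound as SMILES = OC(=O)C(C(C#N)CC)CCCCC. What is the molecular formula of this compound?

Walk through each heavy atom and fill implicit hydrogens from standard valence (C 4, N 3, O 2, S 2, halogen 1):
  atom 1: O, bond orders sum to 1 (valence 2) → 1 H
  atom 2: C, bond orders sum to 4 (valence 4) → 0 H
  atom 3: O, bond orders sum to 2 (valence 2) → 0 H
  atom 4: C, bond orders sum to 3 (valence 4) → 1 H
  atom 5: C, bond orders sum to 3 (valence 4) → 1 H
  atom 6: C, bond orders sum to 4 (valence 4) → 0 H
  atom 7: N, bond orders sum to 3 (valence 3) → 0 H
  atom 8: C, bond orders sum to 2 (valence 4) → 2 H
  atom 9: C, bond orders sum to 1 (valence 4) → 3 H
  atom 10: C, bond orders sum to 2 (valence 4) → 2 H
  atom 11: C, bond orders sum to 2 (valence 4) → 2 H
  atom 12: C, bond orders sum to 2 (valence 4) → 2 H
  atom 13: C, bond orders sum to 2 (valence 4) → 2 H
  atom 14: C, bond orders sum to 1 (valence 4) → 3 H
Totals → C:11, H:19, N:1, O:2.
In Hill order: C11H19NO2.

C11H19NO2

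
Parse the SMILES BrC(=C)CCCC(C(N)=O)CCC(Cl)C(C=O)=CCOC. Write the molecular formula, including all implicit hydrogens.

C15H23BrClNO3

Walk through each heavy atom and fill implicit hydrogens from standard valence (C 4, N 3, O 2, S 2, halogen 1):
  atom 1: Br (halogen, monovalent) → 0 H
  atom 2: C, bond orders sum to 4 (valence 4) → 0 H
  atom 3: C, bond orders sum to 2 (valence 4) → 2 H
  atom 4: C, bond orders sum to 2 (valence 4) → 2 H
  atom 5: C, bond orders sum to 2 (valence 4) → 2 H
  atom 6: C, bond orders sum to 2 (valence 4) → 2 H
  atom 7: C, bond orders sum to 3 (valence 4) → 1 H
  atom 8: C, bond orders sum to 4 (valence 4) → 0 H
  atom 9: N, bond orders sum to 1 (valence 3) → 2 H
  atom 10: O, bond orders sum to 2 (valence 2) → 0 H
  atom 11: C, bond orders sum to 2 (valence 4) → 2 H
  atom 12: C, bond orders sum to 2 (valence 4) → 2 H
  atom 13: C, bond orders sum to 3 (valence 4) → 1 H
  atom 14: Cl (halogen, monovalent) → 0 H
  atom 15: C, bond orders sum to 4 (valence 4) → 0 H
  atom 16: C, bond orders sum to 3 (valence 4) → 1 H
  atom 17: O, bond orders sum to 2 (valence 2) → 0 H
  atom 18: C, bond orders sum to 3 (valence 4) → 1 H
  atom 19: C, bond orders sum to 2 (valence 4) → 2 H
  atom 20: O, bond orders sum to 2 (valence 2) → 0 H
  atom 21: C, bond orders sum to 1 (valence 4) → 3 H
Totals → C:15, H:23, Br:1, Cl:1, N:1, O:3.
In Hill order: C15H23BrClNO3.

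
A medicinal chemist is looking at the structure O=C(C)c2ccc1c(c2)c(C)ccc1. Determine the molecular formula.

C13H12O

Walk through each heavy atom and fill implicit hydrogens from standard valence (C 4, N 3, O 2, S 2, halogen 1); for lowercase aromatic atoms, an aromatic c carries 1 H when it has two neighbours and 0 H with three, and aromatic n carries 0 H:
  atom 1: O, bond orders sum to 2 (valence 2) → 0 H
  atom 2: C, bond orders sum to 4 (valence 4) → 0 H
  atom 3: C, bond orders sum to 1 (valence 4) → 3 H
  atom 4: aromatic c, 3 neighbours → 0 H
  atom 5: aromatic c, 2 neighbours → 1 H
  atom 6: aromatic c, 2 neighbours → 1 H
  atom 7: aromatic c, 3 neighbours → 0 H
  atom 8: aromatic c, 3 neighbours → 0 H
  atom 9: aromatic c, 2 neighbours → 1 H
  atom 10: aromatic c, 3 neighbours → 0 H
  atom 11: C, bond orders sum to 1 (valence 4) → 3 H
  atom 12: aromatic c, 2 neighbours → 1 H
  atom 13: aromatic c, 2 neighbours → 1 H
  atom 14: aromatic c, 2 neighbours → 1 H
Totals → C:13, H:12, O:1.
In Hill order: C13H12O.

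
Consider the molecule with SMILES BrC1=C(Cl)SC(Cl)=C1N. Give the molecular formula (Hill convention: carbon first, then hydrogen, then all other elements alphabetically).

Walk through each heavy atom and fill implicit hydrogens from standard valence (C 4, N 3, O 2, S 2, halogen 1):
  atom 1: Br (halogen, monovalent) → 0 H
  atom 2: C, bond orders sum to 4 (valence 4) → 0 H
  atom 3: C, bond orders sum to 4 (valence 4) → 0 H
  atom 4: Cl (halogen, monovalent) → 0 H
  atom 5: S, bond orders sum to 2 (valence 2) → 0 H
  atom 6: C, bond orders sum to 4 (valence 4) → 0 H
  atom 7: Cl (halogen, monovalent) → 0 H
  atom 8: C, bond orders sum to 4 (valence 4) → 0 H
  atom 9: N, bond orders sum to 1 (valence 3) → 2 H
Totals → C:4, H:2, Br:1, Cl:2, N:1, S:1.
In Hill order: C4H2BrCl2NS.

C4H2BrCl2NS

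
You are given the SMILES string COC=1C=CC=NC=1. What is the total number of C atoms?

6

Count every carbon token in the SMILES (each C, including those in ring-closure positions and inside branches).
Carbon count: 6.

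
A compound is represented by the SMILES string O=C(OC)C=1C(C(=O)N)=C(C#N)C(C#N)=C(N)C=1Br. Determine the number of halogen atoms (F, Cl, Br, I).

1

Halogen atoms appear at heavy-atom position 19 (1×Br).
Other groups present: 1 amide, 1 ester, 2 nitrile, 1 primary amine.
Halogen count: 1.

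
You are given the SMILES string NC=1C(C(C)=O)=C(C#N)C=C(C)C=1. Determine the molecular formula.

Walk through each heavy atom and fill implicit hydrogens from standard valence (C 4, N 3, O 2, S 2, halogen 1):
  atom 1: N, bond orders sum to 1 (valence 3) → 2 H
  atom 2: C, bond orders sum to 4 (valence 4) → 0 H
  atom 3: C, bond orders sum to 4 (valence 4) → 0 H
  atom 4: C, bond orders sum to 4 (valence 4) → 0 H
  atom 5: C, bond orders sum to 1 (valence 4) → 3 H
  atom 6: O, bond orders sum to 2 (valence 2) → 0 H
  atom 7: C, bond orders sum to 4 (valence 4) → 0 H
  atom 8: C, bond orders sum to 4 (valence 4) → 0 H
  atom 9: N, bond orders sum to 3 (valence 3) → 0 H
  atom 10: C, bond orders sum to 3 (valence 4) → 1 H
  atom 11: C, bond orders sum to 4 (valence 4) → 0 H
  atom 12: C, bond orders sum to 1 (valence 4) → 3 H
  atom 13: C, bond orders sum to 3 (valence 4) → 1 H
Totals → C:10, H:10, N:2, O:1.
In Hill order: C10H10N2O.

C10H10N2O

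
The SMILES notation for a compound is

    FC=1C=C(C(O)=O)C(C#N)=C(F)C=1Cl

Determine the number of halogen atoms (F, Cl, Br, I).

3

Halogen atoms appear at heavy-atom positions 1, 12, 14 (1×Cl, 2×F).
Other groups present: 1 carboxylic acid, 1 nitrile.
Halogen count: 3.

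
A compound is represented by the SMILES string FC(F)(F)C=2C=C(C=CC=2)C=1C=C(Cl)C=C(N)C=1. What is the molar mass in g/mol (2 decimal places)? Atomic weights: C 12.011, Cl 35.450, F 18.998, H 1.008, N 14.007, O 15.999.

First, the molecular formula is C13H9ClF3N (counting implicit H from valence).
  C: 13 × 12.011 = 156.143
  Cl: 1 × 35.450 = 35.450
  F: 3 × 18.998 = 56.994
  H: 9 × 1.008 = 9.072
  N: 1 × 14.007 = 14.007
Sum: 13×12.011 + 1×35.450 + 3×18.998 + 9×1.008 + 1×14.007 = 271.666 → 271.67 g/mol.

271.67 g/mol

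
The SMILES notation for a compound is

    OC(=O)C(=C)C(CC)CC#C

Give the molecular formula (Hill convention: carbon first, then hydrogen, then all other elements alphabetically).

C9H12O2

Walk through each heavy atom and fill implicit hydrogens from standard valence (C 4, N 3, O 2, S 2, halogen 1):
  atom 1: O, bond orders sum to 1 (valence 2) → 1 H
  atom 2: C, bond orders sum to 4 (valence 4) → 0 H
  atom 3: O, bond orders sum to 2 (valence 2) → 0 H
  atom 4: C, bond orders sum to 4 (valence 4) → 0 H
  atom 5: C, bond orders sum to 2 (valence 4) → 2 H
  atom 6: C, bond orders sum to 3 (valence 4) → 1 H
  atom 7: C, bond orders sum to 2 (valence 4) → 2 H
  atom 8: C, bond orders sum to 1 (valence 4) → 3 H
  atom 9: C, bond orders sum to 2 (valence 4) → 2 H
  atom 10: C, bond orders sum to 4 (valence 4) → 0 H
  atom 11: C, bond orders sum to 3 (valence 4) → 1 H
Totals → C:9, H:12, O:2.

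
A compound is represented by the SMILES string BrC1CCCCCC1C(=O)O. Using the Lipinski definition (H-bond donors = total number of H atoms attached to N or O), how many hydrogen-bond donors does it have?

1

Donors: find every N or O and count the H atoms it carries.
  atom 10 (O): bond orders sum to 2 → 0 H
  atom 11 (O): bond orders sum to 1 → 1 H
Lipinski HBD = 1.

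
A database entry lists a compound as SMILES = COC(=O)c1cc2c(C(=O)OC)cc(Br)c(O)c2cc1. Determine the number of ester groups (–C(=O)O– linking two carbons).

The ester motif appears at heavy-atom positions 3, 9 in the SMILES.
Other groups present: 1 hydroxyl.
Ester count: 2.

2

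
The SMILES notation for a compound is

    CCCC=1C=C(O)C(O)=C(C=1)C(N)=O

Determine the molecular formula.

Walk through each heavy atom and fill implicit hydrogens from standard valence (C 4, N 3, O 2, S 2, halogen 1):
  atom 1: C, bond orders sum to 1 (valence 4) → 3 H
  atom 2: C, bond orders sum to 2 (valence 4) → 2 H
  atom 3: C, bond orders sum to 2 (valence 4) → 2 H
  atom 4: C, bond orders sum to 4 (valence 4) → 0 H
  atom 5: C, bond orders sum to 3 (valence 4) → 1 H
  atom 6: C, bond orders sum to 4 (valence 4) → 0 H
  atom 7: O, bond orders sum to 1 (valence 2) → 1 H
  atom 8: C, bond orders sum to 4 (valence 4) → 0 H
  atom 9: O, bond orders sum to 1 (valence 2) → 1 H
  atom 10: C, bond orders sum to 4 (valence 4) → 0 H
  atom 11: C, bond orders sum to 3 (valence 4) → 1 H
  atom 12: C, bond orders sum to 4 (valence 4) → 0 H
  atom 13: N, bond orders sum to 1 (valence 3) → 2 H
  atom 14: O, bond orders sum to 2 (valence 2) → 0 H
Totals → C:10, H:13, N:1, O:3.

C10H13NO3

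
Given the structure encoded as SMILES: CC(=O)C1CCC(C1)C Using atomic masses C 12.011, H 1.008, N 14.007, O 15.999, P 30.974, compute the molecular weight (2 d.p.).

126.20 g/mol

First, the molecular formula is C8H14O (counting implicit H from valence).
  C: 8 × 12.011 = 96.088
  H: 14 × 1.008 = 14.112
  O: 1 × 15.999 = 15.999
Sum: 8×12.011 + 14×1.008 + 1×15.999 = 126.199 → 126.20 g/mol.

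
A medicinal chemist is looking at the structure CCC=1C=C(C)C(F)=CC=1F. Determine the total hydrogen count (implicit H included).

Walk through each heavy atom and fill implicit hydrogens from standard valence (C 4, N 3, O 2, S 2, halogen 1):
  atom 1: C, bond orders sum to 1 (valence 4) → 3 H
  atom 2: C, bond orders sum to 2 (valence 4) → 2 H
  atom 3: C, bond orders sum to 4 (valence 4) → 0 H
  atom 4: C, bond orders sum to 3 (valence 4) → 1 H
  atom 5: C, bond orders sum to 4 (valence 4) → 0 H
  atom 6: C, bond orders sum to 1 (valence 4) → 3 H
  atom 7: C, bond orders sum to 4 (valence 4) → 0 H
  atom 8: F (halogen, monovalent) → 0 H
  atom 9: C, bond orders sum to 3 (valence 4) → 1 H
  atom 10: C, bond orders sum to 4 (valence 4) → 0 H
  atom 11: F (halogen, monovalent) → 0 H
Total hydrogens: 10.

10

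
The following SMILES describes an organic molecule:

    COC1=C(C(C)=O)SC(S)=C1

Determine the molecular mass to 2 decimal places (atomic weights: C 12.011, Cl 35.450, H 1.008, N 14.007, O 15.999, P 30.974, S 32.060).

First, the molecular formula is C7H8O2S2 (counting implicit H from valence).
  C: 7 × 12.011 = 84.077
  H: 8 × 1.008 = 8.064
  O: 2 × 15.999 = 31.998
  S: 2 × 32.060 = 64.120
Sum: 7×12.011 + 8×1.008 + 2×15.999 + 2×32.060 = 188.259 → 188.26 g/mol.

188.26 g/mol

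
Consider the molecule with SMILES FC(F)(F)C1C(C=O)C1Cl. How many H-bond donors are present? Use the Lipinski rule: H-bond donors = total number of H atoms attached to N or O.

0

Donors: find every N or O and count the H atoms it carries.
  atom 8 (O): bond orders sum to 2 → 0 H
Lipinski HBD = 0.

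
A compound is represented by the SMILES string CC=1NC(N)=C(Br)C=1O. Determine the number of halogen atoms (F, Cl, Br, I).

Halogen atoms appear at heavy-atom position 7 (1×Br).
Other groups present: 1 hydroxyl, 1 primary amine.
Halogen count: 1.

1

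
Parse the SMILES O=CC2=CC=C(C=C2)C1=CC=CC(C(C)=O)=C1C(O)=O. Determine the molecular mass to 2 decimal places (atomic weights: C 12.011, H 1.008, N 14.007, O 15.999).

First, the molecular formula is C16H12O4 (counting implicit H from valence).
  C: 16 × 12.011 = 192.176
  H: 12 × 1.008 = 12.096
  O: 4 × 15.999 = 63.996
Sum: 16×12.011 + 12×1.008 + 4×15.999 = 268.268 → 268.27 g/mol.

268.27 g/mol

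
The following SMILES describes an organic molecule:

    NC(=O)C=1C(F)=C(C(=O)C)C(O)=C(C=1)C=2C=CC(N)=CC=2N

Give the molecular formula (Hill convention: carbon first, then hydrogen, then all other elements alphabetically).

C15H14FN3O3

Walk through each heavy atom and fill implicit hydrogens from standard valence (C 4, N 3, O 2, S 2, halogen 1):
  atom 1: N, bond orders sum to 1 (valence 3) → 2 H
  atom 2: C, bond orders sum to 4 (valence 4) → 0 H
  atom 3: O, bond orders sum to 2 (valence 2) → 0 H
  atom 4: C, bond orders sum to 4 (valence 4) → 0 H
  atom 5: C, bond orders sum to 4 (valence 4) → 0 H
  atom 6: F (halogen, monovalent) → 0 H
  atom 7: C, bond orders sum to 4 (valence 4) → 0 H
  atom 8: C, bond orders sum to 4 (valence 4) → 0 H
  atom 9: O, bond orders sum to 2 (valence 2) → 0 H
  atom 10: C, bond orders sum to 1 (valence 4) → 3 H
  atom 11: C, bond orders sum to 4 (valence 4) → 0 H
  atom 12: O, bond orders sum to 1 (valence 2) → 1 H
  atom 13: C, bond orders sum to 4 (valence 4) → 0 H
  atom 14: C, bond orders sum to 3 (valence 4) → 1 H
  atom 15: C, bond orders sum to 4 (valence 4) → 0 H
  atom 16: C, bond orders sum to 3 (valence 4) → 1 H
  atom 17: C, bond orders sum to 3 (valence 4) → 1 H
  atom 18: C, bond orders sum to 4 (valence 4) → 0 H
  atom 19: N, bond orders sum to 1 (valence 3) → 2 H
  atom 20: C, bond orders sum to 3 (valence 4) → 1 H
  atom 21: C, bond orders sum to 4 (valence 4) → 0 H
  atom 22: N, bond orders sum to 1 (valence 3) → 2 H
Totals → C:15, H:14, F:1, N:3, O:3.
In Hill order: C15H14FN3O3.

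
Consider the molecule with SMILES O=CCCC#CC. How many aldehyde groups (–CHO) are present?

The aldehyde motif appears at heavy-atom position 2 in the SMILES.
Other groups present: 1 alkyne.
Aldehyde count: 1.

1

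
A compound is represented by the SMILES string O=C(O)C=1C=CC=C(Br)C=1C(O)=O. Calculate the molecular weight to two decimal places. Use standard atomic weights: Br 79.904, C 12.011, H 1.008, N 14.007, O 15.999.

First, the molecular formula is C8H5BrO4 (counting implicit H from valence).
  Br: 1 × 79.904 = 79.904
  C: 8 × 12.011 = 96.088
  H: 5 × 1.008 = 5.040
  O: 4 × 15.999 = 63.996
Sum: 1×79.904 + 8×12.011 + 5×1.008 + 4×15.999 = 245.028 → 245.03 g/mol.

245.03 g/mol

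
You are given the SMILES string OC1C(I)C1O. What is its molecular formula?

C3H5IO2

Walk through each heavy atom and fill implicit hydrogens from standard valence (C 4, N 3, O 2, S 2, halogen 1):
  atom 1: O, bond orders sum to 1 (valence 2) → 1 H
  atom 2: C, bond orders sum to 3 (valence 4) → 1 H
  atom 3: C, bond orders sum to 3 (valence 4) → 1 H
  atom 4: I (halogen, monovalent) → 0 H
  atom 5: C, bond orders sum to 3 (valence 4) → 1 H
  atom 6: O, bond orders sum to 1 (valence 2) → 1 H
Totals → C:3, H:5, I:1, O:2.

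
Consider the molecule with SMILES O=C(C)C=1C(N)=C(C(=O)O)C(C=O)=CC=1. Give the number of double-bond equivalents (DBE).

Degree of unsaturation = (number of rings) + (number of π bonds).
Ring closures in the SMILES: 1.
π bonds: 6 double bonds (each 1 DoU) → 6 DoU from unsaturation.
Total DoU = 1 + 6 = 7.

7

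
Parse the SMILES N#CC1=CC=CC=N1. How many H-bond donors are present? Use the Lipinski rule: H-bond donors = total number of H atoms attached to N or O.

0

Donors: find every N or O and count the H atoms it carries.
  atom 1 (N): bond orders sum to 3 → 0 H
  atom 8 (N): bond orders sum to 3 → 0 H
Lipinski HBD = 0.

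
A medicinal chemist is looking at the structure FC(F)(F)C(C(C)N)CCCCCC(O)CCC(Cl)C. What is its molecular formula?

C14H27ClF3NO

Walk through each heavy atom and fill implicit hydrogens from standard valence (C 4, N 3, O 2, S 2, halogen 1):
  atom 1: F (halogen, monovalent) → 0 H
  atom 2: C, bond orders sum to 4 (valence 4) → 0 H
  atom 3: F (halogen, monovalent) → 0 H
  atom 4: F (halogen, monovalent) → 0 H
  atom 5: C, bond orders sum to 3 (valence 4) → 1 H
  atom 6: C, bond orders sum to 3 (valence 4) → 1 H
  atom 7: C, bond orders sum to 1 (valence 4) → 3 H
  atom 8: N, bond orders sum to 1 (valence 3) → 2 H
  atom 9: C, bond orders sum to 2 (valence 4) → 2 H
  atom 10: C, bond orders sum to 2 (valence 4) → 2 H
  atom 11: C, bond orders sum to 2 (valence 4) → 2 H
  atom 12: C, bond orders sum to 2 (valence 4) → 2 H
  atom 13: C, bond orders sum to 2 (valence 4) → 2 H
  atom 14: C, bond orders sum to 3 (valence 4) → 1 H
  atom 15: O, bond orders sum to 1 (valence 2) → 1 H
  atom 16: C, bond orders sum to 2 (valence 4) → 2 H
  atom 17: C, bond orders sum to 2 (valence 4) → 2 H
  atom 18: C, bond orders sum to 3 (valence 4) → 1 H
  atom 19: Cl (halogen, monovalent) → 0 H
  atom 20: C, bond orders sum to 1 (valence 4) → 3 H
Totals → C:14, H:27, Cl:1, F:3, N:1, O:1.
In Hill order: C14H27ClF3NO.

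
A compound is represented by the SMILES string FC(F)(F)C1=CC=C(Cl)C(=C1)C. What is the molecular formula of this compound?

C8H6ClF3

Walk through each heavy atom and fill implicit hydrogens from standard valence (C 4, N 3, O 2, S 2, halogen 1):
  atom 1: F (halogen, monovalent) → 0 H
  atom 2: C, bond orders sum to 4 (valence 4) → 0 H
  atom 3: F (halogen, monovalent) → 0 H
  atom 4: F (halogen, monovalent) → 0 H
  atom 5: C, bond orders sum to 4 (valence 4) → 0 H
  atom 6: C, bond orders sum to 3 (valence 4) → 1 H
  atom 7: C, bond orders sum to 3 (valence 4) → 1 H
  atom 8: C, bond orders sum to 4 (valence 4) → 0 H
  atom 9: Cl (halogen, monovalent) → 0 H
  atom 10: C, bond orders sum to 4 (valence 4) → 0 H
  atom 11: C, bond orders sum to 3 (valence 4) → 1 H
  atom 12: C, bond orders sum to 1 (valence 4) → 3 H
Totals → C:8, H:6, Cl:1, F:3.
In Hill order: C8H6ClF3.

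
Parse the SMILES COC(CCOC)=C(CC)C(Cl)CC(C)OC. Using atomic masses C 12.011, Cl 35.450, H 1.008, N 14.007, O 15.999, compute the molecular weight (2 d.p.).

First, the molecular formula is C13H25ClO3 (counting implicit H from valence).
  C: 13 × 12.011 = 156.143
  Cl: 1 × 35.450 = 35.450
  H: 25 × 1.008 = 25.200
  O: 3 × 15.999 = 47.997
Sum: 13×12.011 + 1×35.450 + 25×1.008 + 3×15.999 = 264.790 → 264.79 g/mol.

264.79 g/mol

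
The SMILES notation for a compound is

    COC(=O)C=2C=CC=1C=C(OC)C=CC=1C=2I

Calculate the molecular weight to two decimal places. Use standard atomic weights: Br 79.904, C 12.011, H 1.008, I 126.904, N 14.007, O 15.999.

342.13 g/mol

First, the molecular formula is C13H11IO3 (counting implicit H from valence).
  C: 13 × 12.011 = 156.143
  H: 11 × 1.008 = 11.088
  I: 1 × 126.904 = 126.904
  O: 3 × 15.999 = 47.997
Sum: 13×12.011 + 11×1.008 + 1×126.904 + 3×15.999 = 342.132 → 342.13 g/mol.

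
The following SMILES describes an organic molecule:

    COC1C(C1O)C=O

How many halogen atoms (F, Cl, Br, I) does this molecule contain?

0

Scan the SMILES for the halogen motif — none present.
Groups that are present: 1 aldehyde, 1 ether, 1 hydroxyl.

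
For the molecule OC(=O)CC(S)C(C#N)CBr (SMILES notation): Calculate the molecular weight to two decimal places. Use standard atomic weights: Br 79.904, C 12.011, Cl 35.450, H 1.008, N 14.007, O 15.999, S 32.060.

238.10 g/mol

First, the molecular formula is C6H8BrNO2S (counting implicit H from valence).
  Br: 1 × 79.904 = 79.904
  C: 6 × 12.011 = 72.066
  H: 8 × 1.008 = 8.064
  N: 1 × 14.007 = 14.007
  O: 2 × 15.999 = 31.998
  S: 1 × 32.060 = 32.060
Sum: 1×79.904 + 6×12.011 + 8×1.008 + 1×14.007 + 2×15.999 + 1×32.060 = 238.099 → 238.10 g/mol.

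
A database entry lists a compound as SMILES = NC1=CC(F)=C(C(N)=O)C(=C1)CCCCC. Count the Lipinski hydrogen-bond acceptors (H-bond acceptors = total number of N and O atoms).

3

N atoms: 2; O atoms: 1.
Lipinski HBA = 2 + 1 = 3.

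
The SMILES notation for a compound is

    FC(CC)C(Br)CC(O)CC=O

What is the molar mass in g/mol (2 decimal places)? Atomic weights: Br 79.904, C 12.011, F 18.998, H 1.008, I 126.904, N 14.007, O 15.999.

First, the molecular formula is C8H14BrFO2 (counting implicit H from valence).
  Br: 1 × 79.904 = 79.904
  C: 8 × 12.011 = 96.088
  F: 1 × 18.998 = 18.998
  H: 14 × 1.008 = 14.112
  O: 2 × 15.999 = 31.998
Sum: 1×79.904 + 8×12.011 + 1×18.998 + 14×1.008 + 2×15.999 = 241.100 → 241.10 g/mol.

241.10 g/mol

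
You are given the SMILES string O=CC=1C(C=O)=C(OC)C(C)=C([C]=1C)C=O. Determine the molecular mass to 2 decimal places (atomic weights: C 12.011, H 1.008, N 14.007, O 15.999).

220.22 g/mol

First, the molecular formula is C12H12O4 (counting implicit H from valence).
  C: 12 × 12.011 = 144.132
  H: 12 × 1.008 = 12.096
  O: 4 × 15.999 = 63.996
Sum: 12×12.011 + 12×1.008 + 4×15.999 = 220.224 → 220.22 g/mol.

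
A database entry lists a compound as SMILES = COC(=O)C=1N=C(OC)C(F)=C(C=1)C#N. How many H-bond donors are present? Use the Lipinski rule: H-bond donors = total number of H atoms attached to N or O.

0

Donors: find every N or O and count the H atoms it carries.
  atom 2 (O): bond orders sum to 2 → 0 H
  atom 4 (O): bond orders sum to 2 → 0 H
  atom 6 (N): bond orders sum to 3 → 0 H
  atom 8 (O): bond orders sum to 2 → 0 H
  atom 15 (N): bond orders sum to 3 → 0 H
Lipinski HBD = 0.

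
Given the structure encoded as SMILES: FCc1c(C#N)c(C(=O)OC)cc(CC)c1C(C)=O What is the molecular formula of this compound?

Walk through each heavy atom and fill implicit hydrogens from standard valence (C 4, N 3, O 2, S 2, halogen 1); for lowercase aromatic atoms, an aromatic c carries 1 H when it has two neighbours and 0 H with three, and aromatic n carries 0 H:
  atom 1: F (halogen, monovalent) → 0 H
  atom 2: C, bond orders sum to 2 (valence 4) → 2 H
  atom 3: aromatic c, 3 neighbours → 0 H
  atom 4: aromatic c, 3 neighbours → 0 H
  atom 5: C, bond orders sum to 4 (valence 4) → 0 H
  atom 6: N, bond orders sum to 3 (valence 3) → 0 H
  atom 7: aromatic c, 3 neighbours → 0 H
  atom 8: C, bond orders sum to 4 (valence 4) → 0 H
  atom 9: O, bond orders sum to 2 (valence 2) → 0 H
  atom 10: O, bond orders sum to 2 (valence 2) → 0 H
  atom 11: C, bond orders sum to 1 (valence 4) → 3 H
  atom 12: aromatic c, 2 neighbours → 1 H
  atom 13: aromatic c, 3 neighbours → 0 H
  atom 14: C, bond orders sum to 2 (valence 4) → 2 H
  atom 15: C, bond orders sum to 1 (valence 4) → 3 H
  atom 16: aromatic c, 3 neighbours → 0 H
  atom 17: C, bond orders sum to 4 (valence 4) → 0 H
  atom 18: C, bond orders sum to 1 (valence 4) → 3 H
  atom 19: O, bond orders sum to 2 (valence 2) → 0 H
Totals → C:14, H:14, F:1, N:1, O:3.

C14H14FNO3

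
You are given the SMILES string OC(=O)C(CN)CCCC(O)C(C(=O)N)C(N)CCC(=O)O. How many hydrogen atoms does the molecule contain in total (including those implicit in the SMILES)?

25

Walk through each heavy atom and fill implicit hydrogens from standard valence (C 4, N 3, O 2, S 2, halogen 1):
  atom 1: O, bond orders sum to 1 (valence 2) → 1 H
  atom 2: C, bond orders sum to 4 (valence 4) → 0 H
  atom 3: O, bond orders sum to 2 (valence 2) → 0 H
  atom 4: C, bond orders sum to 3 (valence 4) → 1 H
  atom 5: C, bond orders sum to 2 (valence 4) → 2 H
  atom 6: N, bond orders sum to 1 (valence 3) → 2 H
  atom 7: C, bond orders sum to 2 (valence 4) → 2 H
  atom 8: C, bond orders sum to 2 (valence 4) → 2 H
  atom 9: C, bond orders sum to 2 (valence 4) → 2 H
  atom 10: C, bond orders sum to 3 (valence 4) → 1 H
  atom 11: O, bond orders sum to 1 (valence 2) → 1 H
  atom 12: C, bond orders sum to 3 (valence 4) → 1 H
  atom 13: C, bond orders sum to 4 (valence 4) → 0 H
  atom 14: O, bond orders sum to 2 (valence 2) → 0 H
  atom 15: N, bond orders sum to 1 (valence 3) → 2 H
  atom 16: C, bond orders sum to 3 (valence 4) → 1 H
  atom 17: N, bond orders sum to 1 (valence 3) → 2 H
  atom 18: C, bond orders sum to 2 (valence 4) → 2 H
  atom 19: C, bond orders sum to 2 (valence 4) → 2 H
  atom 20: C, bond orders sum to 4 (valence 4) → 0 H
  atom 21: O, bond orders sum to 2 (valence 2) → 0 H
  atom 22: O, bond orders sum to 1 (valence 2) → 1 H
Total hydrogens: 25.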